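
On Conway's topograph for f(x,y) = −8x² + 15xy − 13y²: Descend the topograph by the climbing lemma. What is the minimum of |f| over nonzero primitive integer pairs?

translate: b→1 (≡-15 mod 16), so (8,-15,13)→(8,1,6)
flip: (8,1,6)→(6,-1,8)
reduced (well bottom): (6,-1,8) with a≤c, −a<b≤a
well minimum |f| = |-6| = 6 (negative-definite)

6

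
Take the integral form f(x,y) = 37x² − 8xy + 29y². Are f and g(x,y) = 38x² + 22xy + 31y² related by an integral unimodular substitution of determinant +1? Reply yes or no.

D₁ = -4228, D₂ = -4228
f: flip: (37,-8,29)→(29,8,37)
f: reduced (well bottom): (29,8,37) with a≤c, −a<b≤a
g: flip: (38,22,31)→(31,-22,38)
g: reduced (well bottom): (31,-22,38) with a≤c, −a<b≤a
reduced forms (29, 8, 37) vs (31, -22, 38) ⇒ inequivalent

no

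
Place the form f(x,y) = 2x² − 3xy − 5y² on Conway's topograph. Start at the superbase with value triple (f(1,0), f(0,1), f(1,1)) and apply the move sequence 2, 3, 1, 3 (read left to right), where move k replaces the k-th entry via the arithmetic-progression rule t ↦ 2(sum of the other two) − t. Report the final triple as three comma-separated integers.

start (2,-5,-6) = (f(1,0),f(0,1),f(1,1))
replace slot 2: 2·(2+(-6)) − (-5) = -3 → (2,-3,-6)
replace slot 3: 2·(2+(-3)) − (-6) = 4 → (2,-3,4)
replace slot 1: 2·((-3)+4) − 2 = 0 → (0,-3,4)
replace slot 3: 2·(0+(-3)) − 4 = -10 → (0,-3,-10)

0,-3,-10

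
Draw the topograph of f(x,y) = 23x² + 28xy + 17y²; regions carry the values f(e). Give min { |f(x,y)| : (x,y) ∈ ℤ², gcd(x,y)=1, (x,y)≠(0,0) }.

translate: b→-18 (≡28 mod 46), so (23,28,17)→(23,-18,12)
flip: (23,-18,12)→(12,18,23)
translate: b→-6 (≡18 mod 24), so (12,18,23)→(12,-6,17)
reduced (well bottom): (12,-6,17) with a≤c, −a<b≤a
well minimum = a = 12

12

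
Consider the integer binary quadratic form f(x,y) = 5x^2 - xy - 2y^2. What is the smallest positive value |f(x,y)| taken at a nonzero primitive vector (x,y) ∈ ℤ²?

descent: ρ → (-2,5,2)  [lands on river]
river: ρ → (2,3,-4)
river: ρ → (-4,5,1)
river: ρ → (1,5,-4)
river: ρ → (-4,3,2)
river: ρ → (2,5,-2)
river: ρ → (-2,3,4)
river: ρ → (4,5,-1)
river: ρ → (-1,5,4)
river: ρ → (4,3,-2)
closes: descent 1, river 10
min |a| on river = 1

1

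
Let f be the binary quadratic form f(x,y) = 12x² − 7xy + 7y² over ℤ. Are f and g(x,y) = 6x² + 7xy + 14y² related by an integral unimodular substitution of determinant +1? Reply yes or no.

D₁ = -287, D₂ = -287
f: flip: (12,-7,7)→(7,7,12)
f: reduced (well bottom): (7,7,12) with a≤c, −a<b≤a
g: translate: b→-5 (≡7 mod 12), so (6,7,14)→(6,-5,13)
g: reduced (well bottom): (6,-5,13) with a≤c, −a<b≤a
reduced forms (7, 7, 12) vs (6, -5, 13) ⇒ inequivalent

no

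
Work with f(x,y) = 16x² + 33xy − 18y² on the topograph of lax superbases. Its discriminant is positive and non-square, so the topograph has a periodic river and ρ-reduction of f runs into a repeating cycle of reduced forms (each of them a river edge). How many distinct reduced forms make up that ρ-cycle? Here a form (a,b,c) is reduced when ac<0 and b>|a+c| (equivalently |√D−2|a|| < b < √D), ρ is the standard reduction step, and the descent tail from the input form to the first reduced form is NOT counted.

D = 2241, ⌊√D⌋ = 47
river: ρ → (-18,39,10)
river: ρ → (10,41,-14)
river: ρ → (-14,43,7)
river: ρ → (7,41,-20)
river: ρ → (-20,39,9)
river: ρ → (9,33,-32)
river: ρ → (-32,31,10)
river: ρ → (10,29,-35)
river: ρ → (-35,41,4)
river: ρ → (4,47,-2)
river: ρ → (-2,45,27)
river: ρ → (27,9,-20)
river: ρ → (-20,31,16)
river: ρ → (16,33,-18)
ρ-cycle length = 14 (tail of 0 descent steps not counted)

14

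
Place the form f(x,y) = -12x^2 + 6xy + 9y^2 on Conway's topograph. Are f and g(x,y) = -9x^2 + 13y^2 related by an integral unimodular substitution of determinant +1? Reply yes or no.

D₁ = 468, D₂ = 468
river cycle of f (length 10): (9, 12, -9), (-9, 6, 12), (12, 18, -3), (-3, 18, 12), (12, 6, -9), (-9, 12, 9), (9, 6, -12), (-12, 18, 3), (3, 18, -12), (-12, 6, 9)
river cycle of g (length 6): (-9, 18, 4), (4, 14, -17), (-17, 20, 1), (1, 20, -17), (-17, 14, 4), (4, 18, -9)
cycles differ ⇒ inequivalent

no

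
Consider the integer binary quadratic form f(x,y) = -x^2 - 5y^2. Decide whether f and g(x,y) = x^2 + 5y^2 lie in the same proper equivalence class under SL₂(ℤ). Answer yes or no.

D₁ = -20, D₂ = -20
f is negative-definite; reduce −f:
−f: reduced (well bottom): (1,0,5) with a≤c, −a<b≤a
flip sign back: reduced form of f is (-1,0,-5)
g: reduced (well bottom): (1,0,5) with a≤c, −a<b≤a
reduced forms (-1, 0, -5) vs (1, 0, 5) ⇒ inequivalent

no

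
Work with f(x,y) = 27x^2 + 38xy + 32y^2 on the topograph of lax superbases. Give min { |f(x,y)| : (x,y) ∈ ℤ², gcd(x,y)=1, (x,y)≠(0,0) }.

translate: b→-16 (≡38 mod 54), so (27,38,32)→(27,-16,21)
flip: (27,-16,21)→(21,16,27)
reduced (well bottom): (21,16,27) with a≤c, −a<b≤a
well minimum = a = 21

21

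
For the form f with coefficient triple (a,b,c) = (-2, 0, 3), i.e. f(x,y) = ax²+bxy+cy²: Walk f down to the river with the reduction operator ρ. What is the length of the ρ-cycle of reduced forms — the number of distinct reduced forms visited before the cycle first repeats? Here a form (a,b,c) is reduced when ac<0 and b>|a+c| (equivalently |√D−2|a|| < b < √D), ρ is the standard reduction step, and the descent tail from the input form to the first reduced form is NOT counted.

D = 24, ⌊√D⌋ = 4
descent: ρ → (3,0,-2)
descent: ρ → (-2,4,1)  [lands on river]
river: ρ → (1,4,-2)
ρ-cycle length = 2 (tail of 2 descent steps not counted)

2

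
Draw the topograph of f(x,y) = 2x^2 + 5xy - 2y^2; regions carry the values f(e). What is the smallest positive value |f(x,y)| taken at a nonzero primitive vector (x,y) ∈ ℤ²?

river: ρ → (-2,3,4)
river: ρ → (4,5,-1)
river: ρ → (-1,5,4)
river: ρ → (4,3,-2)
river: ρ → (-2,5,2)
river: ρ → (2,3,-4)
river: ρ → (-4,5,1)
river: ρ → (1,5,-4)
river: ρ → (-4,3,2)
river: ρ → (2,5,-2)
closes: descent 0, river 10
min |a| on river = 1

1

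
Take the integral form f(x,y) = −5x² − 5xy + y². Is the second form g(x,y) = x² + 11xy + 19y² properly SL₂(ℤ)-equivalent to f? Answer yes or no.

D₁ = 45, D₂ = 45
river cycle of f (length 2): (1, 5, -5), (-5, 5, 1)
river cycle of g (length 2): (1, 5, -5), (-5, 5, 1)
cycles coincide ⇒ equivalent

yes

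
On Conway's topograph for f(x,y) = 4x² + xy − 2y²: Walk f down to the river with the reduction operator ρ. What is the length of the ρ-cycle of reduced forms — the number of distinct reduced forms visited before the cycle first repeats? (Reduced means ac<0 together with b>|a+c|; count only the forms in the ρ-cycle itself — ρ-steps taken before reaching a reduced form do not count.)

D = 33, ⌊√D⌋ = 5
descent: ρ → (-2,3,3)  [lands on river]
river: ρ → (3,3,-2)
river: ρ → (-2,5,1)
river: ρ → (1,5,-2)
ρ-cycle length = 4 (tail of 1 descent step not counted)

4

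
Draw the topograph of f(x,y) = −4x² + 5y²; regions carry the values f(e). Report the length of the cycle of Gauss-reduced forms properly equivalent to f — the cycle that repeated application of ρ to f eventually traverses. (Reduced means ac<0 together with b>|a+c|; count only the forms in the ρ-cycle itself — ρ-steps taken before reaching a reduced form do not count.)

D = 80, ⌊√D⌋ = 8
descent: ρ → (5,0,-4)
descent: ρ → (-4,8,1)  [lands on river]
river: ρ → (1,8,-4)
ρ-cycle length = 2 (tail of 2 descent steps not counted)

2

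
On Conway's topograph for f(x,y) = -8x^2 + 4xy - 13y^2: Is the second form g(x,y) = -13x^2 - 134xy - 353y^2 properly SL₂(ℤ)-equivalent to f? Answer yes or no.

D₁ = -400, D₂ = -400
f is negative-definite; reduce −f:
−f: reduced (well bottom): (8,-4,13) with a≤c, −a<b≤a
flip sign back: reduced form of f is (-8,4,-13)
g is negative-definite; reduce −g:
−g: translate: b→4 (≡134 mod 26), so (13,134,353)→(13,4,8)
−g: flip: (13,4,8)→(8,-4,13)
−g: reduced (well bottom): (8,-4,13) with a≤c, −a<b≤a
flip sign back: reduced form of g is (-8,4,-13)
reduced forms (-8, 4, -13) vs (-8, 4, -13) ⇒ equivalent

yes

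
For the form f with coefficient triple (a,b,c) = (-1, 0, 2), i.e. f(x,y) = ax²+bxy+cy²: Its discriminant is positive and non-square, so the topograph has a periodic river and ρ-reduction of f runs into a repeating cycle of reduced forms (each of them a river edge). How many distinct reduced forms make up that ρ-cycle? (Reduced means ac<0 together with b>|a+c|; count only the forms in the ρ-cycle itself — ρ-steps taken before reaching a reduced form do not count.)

D = 8, ⌊√D⌋ = 2
descent: ρ → (2,0,-1)
descent: ρ → (-1,2,1)  [lands on river]
river: ρ → (1,2,-1)
ρ-cycle length = 2 (tail of 2 descent steps not counted)

2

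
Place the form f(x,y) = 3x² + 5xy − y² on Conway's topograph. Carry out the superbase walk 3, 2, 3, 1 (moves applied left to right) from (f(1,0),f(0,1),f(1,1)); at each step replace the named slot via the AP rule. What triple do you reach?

start (3,-1,7) = (f(1,0),f(0,1),f(1,1))
replace slot 3: 2·(3+(-1)) − 7 = -3 → (3,-1,-3)
replace slot 2: 2·(3+(-3)) − (-1) = 1 → (3,1,-3)
replace slot 3: 2·(3+1) − (-3) = 11 → (3,1,11)
replace slot 1: 2·(1+11) − 3 = 21 → (21,1,11)

21,1,11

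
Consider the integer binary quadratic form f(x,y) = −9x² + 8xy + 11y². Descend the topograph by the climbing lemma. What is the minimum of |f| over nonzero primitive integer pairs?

river: ρ → (11,14,-6)
river: ρ → (-6,10,15)
river: ρ → (15,20,-1)
river: ρ → (-1,20,15)
river: ρ → (15,10,-6)
river: ρ → (-6,14,11)
river: ρ → (11,8,-9)
river: ρ → (-9,10,10)
river: ρ → (10,10,-9)
river: ρ → (-9,8,11)
closes: descent 0, river 10
min |a| on river = 1

1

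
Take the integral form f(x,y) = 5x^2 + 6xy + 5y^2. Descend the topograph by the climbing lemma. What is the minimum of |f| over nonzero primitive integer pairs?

translate: b→-4 (≡6 mod 10), so (5,6,5)→(5,-4,4)
flip: (5,-4,4)→(4,4,5)
reduced (well bottom): (4,4,5) with a≤c, −a<b≤a
well minimum = a = 4

4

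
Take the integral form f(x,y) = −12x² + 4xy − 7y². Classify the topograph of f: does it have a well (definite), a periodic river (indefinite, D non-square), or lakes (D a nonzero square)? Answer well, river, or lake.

D = b²−4ac = 4² − 4·(-12)·(-7) = -320
D < 0 ⇒ definite ⇒ every region one sign ⇒ single well

well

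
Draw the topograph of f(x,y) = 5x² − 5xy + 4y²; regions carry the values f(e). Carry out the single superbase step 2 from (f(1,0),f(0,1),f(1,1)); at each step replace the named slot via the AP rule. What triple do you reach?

start (5,4,4) = (f(1,0),f(0,1),f(1,1))
replace slot 2: 2·(5+4) − 4 = 14 → (5,14,4)

5,14,4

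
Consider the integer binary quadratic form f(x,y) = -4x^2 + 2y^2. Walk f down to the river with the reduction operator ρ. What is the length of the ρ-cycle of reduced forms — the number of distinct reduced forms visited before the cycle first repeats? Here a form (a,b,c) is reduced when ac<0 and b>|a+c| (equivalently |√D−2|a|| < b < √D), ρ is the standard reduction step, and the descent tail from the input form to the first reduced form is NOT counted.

D = 32, ⌊√D⌋ = 5
descent: ρ → (2,4,-2)  [lands on river]
river: ρ → (-2,4,2)
ρ-cycle length = 2 (tail of 1 descent step not counted)

2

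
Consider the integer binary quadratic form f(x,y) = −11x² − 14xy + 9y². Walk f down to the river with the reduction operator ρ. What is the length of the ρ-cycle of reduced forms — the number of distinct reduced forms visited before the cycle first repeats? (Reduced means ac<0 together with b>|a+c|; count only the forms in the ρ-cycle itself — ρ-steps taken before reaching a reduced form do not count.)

D = 592, ⌊√D⌋ = 24
descent: ρ → (9,14,-11)  [lands on river]
river: ρ → (-11,8,12)
river: ρ → (12,16,-7)
river: ρ → (-7,12,16)
river: ρ → (16,20,-3)
river: ρ → (-3,22,9)
ρ-cycle length = 6 (tail of 1 descent step not counted)

6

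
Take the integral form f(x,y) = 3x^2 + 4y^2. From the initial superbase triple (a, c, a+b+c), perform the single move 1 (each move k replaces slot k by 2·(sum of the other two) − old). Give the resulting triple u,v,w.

start (3,4,7) = (f(1,0),f(0,1),f(1,1))
replace slot 1: 2·(4+7) − 3 = 19 → (19,4,7)

19,4,7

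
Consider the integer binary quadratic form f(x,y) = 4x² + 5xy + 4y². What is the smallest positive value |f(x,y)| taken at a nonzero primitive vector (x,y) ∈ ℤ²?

translate: b→-3 (≡5 mod 8), so (4,5,4)→(4,-3,3)
flip: (4,-3,3)→(3,3,4)
reduced (well bottom): (3,3,4) with a≤c, −a<b≤a
well minimum = a = 3

3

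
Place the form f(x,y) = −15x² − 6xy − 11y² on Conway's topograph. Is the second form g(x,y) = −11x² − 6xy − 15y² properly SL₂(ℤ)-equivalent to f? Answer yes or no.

D₁ = -624, D₂ = -624
f is negative-definite; reduce −f:
−f: flip: (15,6,11)→(11,-6,15)
−f: reduced (well bottom): (11,-6,15) with a≤c, −a<b≤a
flip sign back: reduced form of f is (-11,6,-15)
g is negative-definite; reduce −g:
−g: reduced (well bottom): (11,6,15) with a≤c, −a<b≤a
flip sign back: reduced form of g is (-11,-6,-15)
reduced forms (-11, 6, -15) vs (-11, -6, -15) ⇒ inequivalent

no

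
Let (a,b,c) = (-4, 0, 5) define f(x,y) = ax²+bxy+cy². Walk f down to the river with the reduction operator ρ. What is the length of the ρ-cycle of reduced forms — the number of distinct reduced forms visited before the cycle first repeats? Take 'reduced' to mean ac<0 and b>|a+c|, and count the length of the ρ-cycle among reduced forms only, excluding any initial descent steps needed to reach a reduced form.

D = 80, ⌊√D⌋ = 8
descent: ρ → (5,0,-4)
descent: ρ → (-4,8,1)  [lands on river]
river: ρ → (1,8,-4)
ρ-cycle length = 2 (tail of 2 descent steps not counted)

2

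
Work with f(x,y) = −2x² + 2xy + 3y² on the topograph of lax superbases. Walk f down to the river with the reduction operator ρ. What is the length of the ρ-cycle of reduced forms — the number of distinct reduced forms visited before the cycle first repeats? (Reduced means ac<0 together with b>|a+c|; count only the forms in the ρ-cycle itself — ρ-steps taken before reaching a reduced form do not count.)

D = 28, ⌊√D⌋ = 5
river: ρ → (3,4,-1)
river: ρ → (-1,4,3)
river: ρ → (3,2,-2)
river: ρ → (-2,2,3)
ρ-cycle length = 4 (tail of 0 descent steps not counted)

4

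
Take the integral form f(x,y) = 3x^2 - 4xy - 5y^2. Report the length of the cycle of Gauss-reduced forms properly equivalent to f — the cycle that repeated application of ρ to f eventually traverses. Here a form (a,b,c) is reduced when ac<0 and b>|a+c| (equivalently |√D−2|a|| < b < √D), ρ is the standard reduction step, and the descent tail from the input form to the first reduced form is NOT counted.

D = 76, ⌊√D⌋ = 8
descent: ρ → (-5,4,3)  [lands on river]
river: ρ → (3,8,-1)
river: ρ → (-1,8,3)
river: ρ → (3,4,-5)
river: ρ → (-5,6,2)
river: ρ → (2,6,-5)
ρ-cycle length = 6 (tail of 1 descent step not counted)

6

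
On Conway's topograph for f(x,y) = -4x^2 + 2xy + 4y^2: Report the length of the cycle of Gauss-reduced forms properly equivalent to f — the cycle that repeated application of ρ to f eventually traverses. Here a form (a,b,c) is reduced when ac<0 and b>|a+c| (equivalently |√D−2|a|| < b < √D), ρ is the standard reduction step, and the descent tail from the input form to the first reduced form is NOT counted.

D = 68, ⌊√D⌋ = 8
river: ρ → (4,6,-2)
river: ρ → (-2,6,4)
river: ρ → (4,2,-4)
river: ρ → (-4,6,2)
river: ρ → (2,6,-4)
river: ρ → (-4,2,4)
ρ-cycle length = 6 (tail of 0 descent steps not counted)

6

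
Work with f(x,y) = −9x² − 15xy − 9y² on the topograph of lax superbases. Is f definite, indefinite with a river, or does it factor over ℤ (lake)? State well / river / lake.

D = b²−4ac = (-15)² − 4·(-9)·(-9) = -99
D < 0 ⇒ definite ⇒ every region one sign ⇒ single well

well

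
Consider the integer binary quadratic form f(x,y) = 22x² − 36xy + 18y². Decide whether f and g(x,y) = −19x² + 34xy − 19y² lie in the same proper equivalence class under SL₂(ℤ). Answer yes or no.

D₁ = -288, D₂ = -288
f: translate: b→8 (≡-36 mod 44), so (22,-36,18)→(22,8,4)
f: flip: (22,8,4)→(4,-8,22)
f: translate: b→0 (≡-8 mod 8), so (4,-8,22)→(4,0,18)
f: reduced (well bottom): (4,0,18) with a≤c, −a<b≤a
g is negative-definite; reduce −g:
−g: translate: b→4 (≡-34 mod 38), so (19,-34,19)→(19,4,4)
−g: flip: (19,4,4)→(4,-4,19)
−g: translate: b→4 (≡-4 mod 8), so (4,-4,19)→(4,4,19)
−g: reduced (well bottom): (4,4,19) with a≤c, −a<b≤a
flip sign back: reduced form of g is (-4,-4,-19)
reduced forms (4, 0, 18) vs (-4, -4, -19) ⇒ inequivalent

no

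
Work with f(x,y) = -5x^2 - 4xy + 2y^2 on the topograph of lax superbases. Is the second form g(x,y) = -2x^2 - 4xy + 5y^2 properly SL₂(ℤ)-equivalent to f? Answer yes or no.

D₁ = 56, D₂ = 56
river cycle of f (length 4): (2, 4, -5), (-5, 6, 1), (1, 6, -5), (-5, 4, 2)
river cycle of g (length 4): (5, 4, -2), (-2, 4, 5), (5, 6, -1), (-1, 6, 5)
cycles differ ⇒ inequivalent

no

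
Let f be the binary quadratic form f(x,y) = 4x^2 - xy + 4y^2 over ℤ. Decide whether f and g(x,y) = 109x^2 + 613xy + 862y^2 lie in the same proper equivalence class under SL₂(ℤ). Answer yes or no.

D₁ = -63, D₂ = -63
f: flip: (4,-1,4)→(4,1,4)
f: reduced (well bottom): (4,1,4) with a≤c, −a<b≤a
g: translate: b→-41 (≡613 mod 218), so (109,613,862)→(109,-41,4)
g: flip: (109,-41,4)→(4,41,109)
g: translate: b→1 (≡41 mod 8), so (4,41,109)→(4,1,4)
g: reduced (well bottom): (4,1,4) with a≤c, −a<b≤a
reduced forms (4, 1, 4) vs (4, 1, 4) ⇒ equivalent

yes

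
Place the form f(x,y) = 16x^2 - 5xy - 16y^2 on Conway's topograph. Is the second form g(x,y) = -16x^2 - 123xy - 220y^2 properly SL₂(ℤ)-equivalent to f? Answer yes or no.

D₁ = 1049, D₂ = 1049
river cycle of f (length 54): (-16, 5, 16), (16, 27, -5), (-5, 23, 26), (26, 29, -2), (-2, 31, 11), (11, 13, -20), (-20, 27, 4), (4, 29, -13), (-13, 23, 10), (10, 17, -19), … (44 more)
river cycle of g (length 54): (-16, 5, 16), (16, 27, -5), (-5, 23, 26), (26, 29, -2), (-2, 31, 11), (11, 13, -20), (-20, 27, 4), (4, 29, -13), (-13, 23, 10), (10, 17, -19), … (44 more)
cycles coincide ⇒ equivalent

yes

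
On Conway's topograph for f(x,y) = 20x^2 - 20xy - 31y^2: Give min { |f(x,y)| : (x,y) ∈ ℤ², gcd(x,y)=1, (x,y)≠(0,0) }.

descent: ρ → (-31,20,20)  [lands on river]
river: ρ → (20,20,-31)
river: ρ → (-31,42,9)
river: ρ → (9,48,-16)
river: ρ → (-16,48,9)
river: ρ → (9,42,-31)
closes: descent 1, river 6
min |a| on river = 9

9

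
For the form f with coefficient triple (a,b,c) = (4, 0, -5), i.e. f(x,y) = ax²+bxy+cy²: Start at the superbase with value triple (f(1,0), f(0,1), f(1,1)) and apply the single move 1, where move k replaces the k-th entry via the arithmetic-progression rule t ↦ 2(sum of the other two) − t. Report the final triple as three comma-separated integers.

start (4,-5,-1) = (f(1,0),f(0,1),f(1,1))
replace slot 1: 2·((-5)+(-1)) − 4 = -16 → (-16,-5,-1)

-16,-5,-1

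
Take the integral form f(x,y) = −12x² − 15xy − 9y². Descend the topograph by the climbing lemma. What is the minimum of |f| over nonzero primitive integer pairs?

translate: b→-9 (≡15 mod 24), so (12,15,9)→(12,-9,6)
flip: (12,-9,6)→(6,9,12)
translate: b→-3 (≡9 mod 12), so (6,9,12)→(6,-3,9)
reduced (well bottom): (6,-3,9) with a≤c, −a<b≤a
well minimum |f| = |-6| = 6 (negative-definite)

6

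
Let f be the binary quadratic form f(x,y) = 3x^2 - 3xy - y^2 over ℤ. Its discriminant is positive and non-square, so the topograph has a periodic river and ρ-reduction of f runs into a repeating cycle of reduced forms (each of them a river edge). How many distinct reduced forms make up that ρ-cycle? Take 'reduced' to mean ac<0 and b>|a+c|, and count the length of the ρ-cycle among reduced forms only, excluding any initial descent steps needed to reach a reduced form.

D = 21, ⌊√D⌋ = 4
descent: ρ → (-1,3,3)  [lands on river]
river: ρ → (3,3,-1)
ρ-cycle length = 2 (tail of 1 descent step not counted)

2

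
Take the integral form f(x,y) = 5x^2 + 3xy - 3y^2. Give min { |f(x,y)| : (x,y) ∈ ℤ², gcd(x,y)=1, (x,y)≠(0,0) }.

river: ρ → (-3,3,5)
river: ρ → (5,7,-1)
river: ρ → (-1,7,5)
river: ρ → (5,3,-3)
closes: descent 0, river 4
min |a| on river = 1

1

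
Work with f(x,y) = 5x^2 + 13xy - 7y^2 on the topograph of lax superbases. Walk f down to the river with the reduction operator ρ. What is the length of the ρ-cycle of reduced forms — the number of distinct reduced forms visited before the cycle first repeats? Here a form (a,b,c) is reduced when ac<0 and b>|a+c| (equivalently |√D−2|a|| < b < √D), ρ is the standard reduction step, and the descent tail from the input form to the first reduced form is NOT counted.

D = 309, ⌊√D⌋ = 17
river: ρ → (-7,15,3)
river: ρ → (3,15,-7)
river: ρ → (-7,13,5)
river: ρ → (5,17,-1)
river: ρ → (-1,17,5)
river: ρ → (5,13,-7)
ρ-cycle length = 6 (tail of 0 descent steps not counted)

6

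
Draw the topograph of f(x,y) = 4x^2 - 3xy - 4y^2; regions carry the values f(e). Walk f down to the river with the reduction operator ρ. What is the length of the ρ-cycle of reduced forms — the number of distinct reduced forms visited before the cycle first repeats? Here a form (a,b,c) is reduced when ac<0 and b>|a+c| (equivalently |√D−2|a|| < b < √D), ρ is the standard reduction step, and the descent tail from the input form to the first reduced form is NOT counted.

D = 73, ⌊√D⌋ = 8
descent: ρ → (-4,3,4)  [lands on river]
river: ρ → (4,5,-3)
river: ρ → (-3,7,2)
river: ρ → (2,5,-6)
river: ρ → (-6,7,1)
river: ρ → (1,7,-6)
river: ρ → (-6,5,2)
river: ρ → (2,7,-3)
river: ρ → (-3,5,4)
river: ρ → (4,3,-4)
river: ρ → (-4,5,3)
river: ρ → (3,7,-2)
river: ρ → (-2,5,6)
river: ρ → (6,7,-1)
river: ρ → (-1,7,6)
river: ρ → (6,5,-2)
river: ρ → (-2,7,3)
river: ρ → (3,5,-4)
ρ-cycle length = 18 (tail of 1 descent step not counted)

18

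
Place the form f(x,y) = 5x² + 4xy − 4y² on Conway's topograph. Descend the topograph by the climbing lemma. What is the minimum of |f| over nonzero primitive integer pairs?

river: ρ → (-4,4,5)
river: ρ → (5,6,-3)
river: ρ → (-3,6,5)
river: ρ → (5,4,-4)
closes: descent 0, river 4
min |a| on river = 3

3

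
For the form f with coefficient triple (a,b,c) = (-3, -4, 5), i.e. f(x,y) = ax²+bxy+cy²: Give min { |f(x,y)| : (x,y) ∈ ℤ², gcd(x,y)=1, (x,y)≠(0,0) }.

descent: ρ → (5,4,-3)  [lands on river]
river: ρ → (-3,8,1)
river: ρ → (1,8,-3)
river: ρ → (-3,4,5)
river: ρ → (5,6,-2)
river: ρ → (-2,6,5)
closes: descent 1, river 6
min |a| on river = 1

1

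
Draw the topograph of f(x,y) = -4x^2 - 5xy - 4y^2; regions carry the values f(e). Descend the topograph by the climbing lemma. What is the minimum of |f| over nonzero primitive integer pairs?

translate: b→-3 (≡5 mod 8), so (4,5,4)→(4,-3,3)
flip: (4,-3,3)→(3,3,4)
reduced (well bottom): (3,3,4) with a≤c, −a<b≤a
well minimum |f| = |-3| = 3 (negative-definite)

3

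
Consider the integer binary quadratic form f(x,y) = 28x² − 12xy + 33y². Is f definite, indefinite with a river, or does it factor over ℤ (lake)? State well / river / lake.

D = b²−4ac = (-12)² − 4·28·33 = -3552
D < 0 ⇒ definite ⇒ every region one sign ⇒ single well

well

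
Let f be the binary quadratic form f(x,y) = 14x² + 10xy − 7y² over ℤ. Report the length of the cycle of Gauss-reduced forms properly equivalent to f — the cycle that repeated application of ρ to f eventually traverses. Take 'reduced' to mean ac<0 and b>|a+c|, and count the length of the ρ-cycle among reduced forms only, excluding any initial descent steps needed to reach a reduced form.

D = 492, ⌊√D⌋ = 22
river: ρ → (-7,18,6)
river: ρ → (6,18,-7)
river: ρ → (-7,10,14)
river: ρ → (14,18,-3)
river: ρ → (-3,18,14)
river: ρ → (14,10,-7)
ρ-cycle length = 6 (tail of 0 descent steps not counted)

6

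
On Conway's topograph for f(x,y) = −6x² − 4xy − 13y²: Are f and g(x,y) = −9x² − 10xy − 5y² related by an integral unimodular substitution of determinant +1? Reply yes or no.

D₁ = -296, D₂ = -80
discriminants differ ⇒ not SL₂(ℤ)-equivalent

no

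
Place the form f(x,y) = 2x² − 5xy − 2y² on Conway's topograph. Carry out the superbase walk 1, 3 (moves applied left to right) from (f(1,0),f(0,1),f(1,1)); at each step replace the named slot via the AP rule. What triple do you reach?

start (2,-2,-5) = (f(1,0),f(0,1),f(1,1))
replace slot 1: 2·((-2)+(-5)) − 2 = -16 → (-16,-2,-5)
replace slot 3: 2·((-16)+(-2)) − (-5) = -31 → (-16,-2,-31)

-16,-2,-31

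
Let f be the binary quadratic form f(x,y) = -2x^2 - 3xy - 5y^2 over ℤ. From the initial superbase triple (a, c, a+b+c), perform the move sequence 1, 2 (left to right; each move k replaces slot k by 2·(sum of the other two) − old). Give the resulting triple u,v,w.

start (-2,-5,-10) = (f(1,0),f(0,1),f(1,1))
replace slot 1: 2·((-5)+(-10)) − (-2) = -28 → (-28,-5,-10)
replace slot 2: 2·((-28)+(-10)) − (-5) = -71 → (-28,-71,-10)

-28,-71,-10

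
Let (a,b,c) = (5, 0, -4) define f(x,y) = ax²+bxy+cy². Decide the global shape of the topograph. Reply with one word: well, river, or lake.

D = b²−4ac = 0² − 4·5·(-4) = 80
D > 0 non-square ⇒ indefinite ⇒ periodic river

river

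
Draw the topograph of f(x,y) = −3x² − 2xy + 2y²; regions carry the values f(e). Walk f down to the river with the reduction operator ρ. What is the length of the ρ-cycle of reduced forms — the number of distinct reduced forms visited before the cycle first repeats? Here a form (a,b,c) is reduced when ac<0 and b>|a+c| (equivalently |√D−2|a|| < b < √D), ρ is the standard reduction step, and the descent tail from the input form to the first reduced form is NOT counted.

D = 28, ⌊√D⌋ = 5
descent: ρ → (2,2,-3)  [lands on river]
river: ρ → (-3,4,1)
river: ρ → (1,4,-3)
river: ρ → (-3,2,2)
ρ-cycle length = 4 (tail of 1 descent step not counted)

4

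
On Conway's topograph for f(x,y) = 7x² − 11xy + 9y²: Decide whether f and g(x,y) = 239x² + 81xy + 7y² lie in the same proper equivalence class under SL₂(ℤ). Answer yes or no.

D₁ = -131, D₂ = -131
f: translate: b→3 (≡-11 mod 14), so (7,-11,9)→(7,3,5)
f: flip: (7,3,5)→(5,-3,7)
f: reduced (well bottom): (5,-3,7) with a≤c, −a<b≤a
g: flip: (239,81,7)→(7,-81,239)
g: translate: b→3 (≡-81 mod 14), so (7,-81,239)→(7,3,5)
g: flip: (7,3,5)→(5,-3,7)
g: reduced (well bottom): (5,-3,7) with a≤c, −a<b≤a
reduced forms (5, -3, 7) vs (5, -3, 7) ⇒ equivalent

yes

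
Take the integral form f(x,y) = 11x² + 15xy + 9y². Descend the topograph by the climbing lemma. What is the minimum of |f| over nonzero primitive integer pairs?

translate: b→-7 (≡15 mod 22), so (11,15,9)→(11,-7,5)
flip: (11,-7,5)→(5,7,11)
translate: b→-3 (≡7 mod 10), so (5,7,11)→(5,-3,9)
reduced (well bottom): (5,-3,9) with a≤c, −a<b≤a
well minimum = a = 5

5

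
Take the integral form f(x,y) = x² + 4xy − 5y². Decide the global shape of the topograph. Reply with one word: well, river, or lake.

D = b²−4ac = 4² − 4·1·(-5) = 36
D = 6² is a perfect square ⇒ form factors over ℤ ⇒ lakes

lake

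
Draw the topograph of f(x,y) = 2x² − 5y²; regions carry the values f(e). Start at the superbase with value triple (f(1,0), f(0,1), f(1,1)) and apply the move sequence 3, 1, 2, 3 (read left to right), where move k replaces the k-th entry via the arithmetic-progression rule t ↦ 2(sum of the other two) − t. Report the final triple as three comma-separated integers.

start (2,-5,-3) = (f(1,0),f(0,1),f(1,1))
replace slot 3: 2·(2+(-5)) − (-3) = -3 → (2,-5,-3)
replace slot 1: 2·((-5)+(-3)) − 2 = -18 → (-18,-5,-3)
replace slot 2: 2·((-18)+(-3)) − (-5) = -37 → (-18,-37,-3)
replace slot 3: 2·((-18)+(-37)) − (-3) = -107 → (-18,-37,-107)

-18,-37,-107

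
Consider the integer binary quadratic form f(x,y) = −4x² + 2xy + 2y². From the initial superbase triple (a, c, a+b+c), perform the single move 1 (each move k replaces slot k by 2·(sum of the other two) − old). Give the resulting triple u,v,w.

start (-4,2,0) = (f(1,0),f(0,1),f(1,1))
replace slot 1: 2·(2+0) − (-4) = 8 → (8,2,0)

8,2,0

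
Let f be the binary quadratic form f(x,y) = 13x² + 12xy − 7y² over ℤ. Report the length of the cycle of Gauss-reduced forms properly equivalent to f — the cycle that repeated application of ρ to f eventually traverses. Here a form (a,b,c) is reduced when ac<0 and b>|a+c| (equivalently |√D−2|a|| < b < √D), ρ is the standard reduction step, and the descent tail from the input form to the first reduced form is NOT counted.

D = 508, ⌊√D⌋ = 22
river: ρ → (-7,16,9)
river: ρ → (9,20,-3)
river: ρ → (-3,22,2)
river: ρ → (2,22,-3)
river: ρ → (-3,20,9)
river: ρ → (9,16,-7)
river: ρ → (-7,12,13)
river: ρ → (13,14,-6)
river: ρ → (-6,22,1)
river: ρ → (1,22,-6)
river: ρ → (-6,14,13)
river: ρ → (13,12,-7)
ρ-cycle length = 12 (tail of 0 descent steps not counted)

12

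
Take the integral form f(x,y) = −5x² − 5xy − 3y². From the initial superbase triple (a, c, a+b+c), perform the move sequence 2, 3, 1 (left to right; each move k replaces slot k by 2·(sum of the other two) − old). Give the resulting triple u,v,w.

start (-5,-3,-13) = (f(1,0),f(0,1),f(1,1))
replace slot 2: 2·((-5)+(-13)) − (-3) = -33 → (-5,-33,-13)
replace slot 3: 2·((-5)+(-33)) − (-13) = -63 → (-5,-33,-63)
replace slot 1: 2·((-33)+(-63)) − (-5) = -187 → (-187,-33,-63)

-187,-33,-63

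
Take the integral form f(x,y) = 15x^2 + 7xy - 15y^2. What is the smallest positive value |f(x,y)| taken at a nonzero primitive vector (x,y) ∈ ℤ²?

river: ρ → (-15,23,7)
river: ρ → (7,19,-21)
river: ρ → (-21,23,5)
river: ρ → (5,27,-11)
river: ρ → (-11,17,15)
river: ρ → (15,13,-13)
river: ρ → (-13,13,15)
river: ρ → (15,17,-11)
river: ρ → (-11,27,5)
river: ρ → (5,23,-21)
river: ρ → (-21,19,7)
river: ρ → (7,23,-15)
river: ρ → (-15,7,15)
river: ρ → (15,23,-7)
river: ρ → (-7,19,21)
river: ρ → (21,23,-5)
river: ρ → (-5,27,11)
river: ρ → (11,17,-15)
river: ρ → (-15,13,13)
river: ρ → (13,13,-15)
river: ρ → (-15,17,11)
river: ρ → (11,27,-5)
river: ρ → (-5,23,21)
river: ρ → (21,19,-7)
river: ρ → (-7,23,15)
river: ρ → (15,7,-15)
closes: descent 0, river 26
min |a| on river = 5

5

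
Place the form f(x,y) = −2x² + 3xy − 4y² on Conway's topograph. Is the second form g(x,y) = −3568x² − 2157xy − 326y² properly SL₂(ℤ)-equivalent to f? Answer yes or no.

D₁ = -23, D₂ = -23
f is negative-definite; reduce −f:
−f: translate: b→1 (≡-3 mod 4), so (2,-3,4)→(2,1,3)
−f: reduced (well bottom): (2,1,3) with a≤c, −a<b≤a
flip sign back: reduced form of f is (-2,-1,-3)
g is negative-definite; reduce −g:
−g: flip: (3568,2157,326)→(326,-2157,3568)
−g: translate: b→-201 (≡-2157 mod 652), so (326,-2157,3568)→(326,-201,31)
−g: flip: (326,-201,31)→(31,201,326)
−g: translate: b→15 (≡201 mod 62), so (31,201,326)→(31,15,2)
−g: flip: (31,15,2)→(2,-15,31)
−g: translate: b→1 (≡-15 mod 4), so (2,-15,31)→(2,1,3)
−g: reduced (well bottom): (2,1,3) with a≤c, −a<b≤a
flip sign back: reduced form of g is (-2,-1,-3)
reduced forms (-2, -1, -3) vs (-2, -1, -3) ⇒ equivalent

yes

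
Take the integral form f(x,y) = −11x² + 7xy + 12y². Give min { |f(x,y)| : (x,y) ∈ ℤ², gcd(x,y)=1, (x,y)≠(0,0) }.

river: ρ → (12,17,-6)
river: ρ → (-6,19,9)
river: ρ → (9,17,-8)
river: ρ → (-8,15,11)
river: ρ → (11,7,-12)
river: ρ → (-12,17,6)
river: ρ → (6,19,-9)
river: ρ → (-9,17,8)
river: ρ → (8,15,-11)
river: ρ → (-11,7,12)
closes: descent 0, river 10
min |a| on river = 6

6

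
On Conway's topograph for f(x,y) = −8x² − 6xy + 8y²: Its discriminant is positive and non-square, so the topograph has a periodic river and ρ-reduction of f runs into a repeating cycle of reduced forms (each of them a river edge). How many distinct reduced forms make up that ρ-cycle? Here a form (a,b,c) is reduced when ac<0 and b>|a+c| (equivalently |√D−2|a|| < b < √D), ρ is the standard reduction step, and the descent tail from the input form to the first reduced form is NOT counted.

D = 292, ⌊√D⌋ = 17
descent: ρ → (8,6,-8)  [lands on river]
river: ρ → (-8,10,6)
river: ρ → (6,14,-4)
river: ρ → (-4,10,12)
river: ρ → (12,14,-2)
river: ρ → (-2,14,12)
river: ρ → (12,10,-4)
river: ρ → (-4,14,6)
river: ρ → (6,10,-8)
river: ρ → (-8,6,8)
river: ρ → (8,10,-6)
river: ρ → (-6,14,4)
river: ρ → (4,10,-12)
river: ρ → (-12,14,2)
river: ρ → (2,14,-12)
river: ρ → (-12,10,4)
river: ρ → (4,14,-6)
river: ρ → (-6,10,8)
ρ-cycle length = 18 (tail of 1 descent step not counted)

18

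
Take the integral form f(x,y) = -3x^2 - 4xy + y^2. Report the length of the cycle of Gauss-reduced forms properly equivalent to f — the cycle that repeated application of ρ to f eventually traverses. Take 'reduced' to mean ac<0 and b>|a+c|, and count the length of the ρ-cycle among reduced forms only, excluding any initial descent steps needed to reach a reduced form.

D = 28, ⌊√D⌋ = 5
descent: ρ → (1,4,-3)  [lands on river]
river: ρ → (-3,2,2)
river: ρ → (2,2,-3)
river: ρ → (-3,4,1)
ρ-cycle length = 4 (tail of 1 descent step not counted)

4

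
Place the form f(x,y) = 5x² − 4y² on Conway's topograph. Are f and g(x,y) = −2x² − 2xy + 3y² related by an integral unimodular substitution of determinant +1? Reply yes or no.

D₁ = 80, D₂ = 28
discriminants differ ⇒ not SL₂(ℤ)-equivalent

no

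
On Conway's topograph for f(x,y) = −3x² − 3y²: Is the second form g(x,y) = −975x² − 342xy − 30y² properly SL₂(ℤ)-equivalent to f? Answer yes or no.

D₁ = -36, D₂ = -36
f is negative-definite; reduce −f:
−f: reduced (well bottom): (3,0,3) with a≤c, −a<b≤a
flip sign back: reduced form of f is (-3,0,-3)
g is negative-definite; reduce −g:
−g: flip: (975,342,30)→(30,-342,975)
−g: translate: b→18 (≡-342 mod 60), so (30,-342,975)→(30,18,3)
−g: flip: (30,18,3)→(3,-18,30)
−g: translate: b→0 (≡-18 mod 6), so (3,-18,30)→(3,0,3)
−g: reduced (well bottom): (3,0,3) with a≤c, −a<b≤a
flip sign back: reduced form of g is (-3,0,-3)
reduced forms (-3, 0, -3) vs (-3, 0, -3) ⇒ equivalent

yes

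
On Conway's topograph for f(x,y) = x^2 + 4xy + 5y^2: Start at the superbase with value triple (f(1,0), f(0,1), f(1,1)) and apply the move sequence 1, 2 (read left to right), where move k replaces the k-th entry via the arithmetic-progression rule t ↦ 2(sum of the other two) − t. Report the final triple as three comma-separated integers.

start (1,5,10) = (f(1,0),f(0,1),f(1,1))
replace slot 1: 2·(5+10) − 1 = 29 → (29,5,10)
replace slot 2: 2·(29+10) − 5 = 73 → (29,73,10)

29,73,10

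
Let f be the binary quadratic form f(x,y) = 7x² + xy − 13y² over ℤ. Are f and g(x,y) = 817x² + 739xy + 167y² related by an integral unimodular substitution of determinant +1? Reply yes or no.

D₁ = 365, D₂ = 365
river cycle of f (length 6): (7, 15, -5), (-5, 15, 7), (7, 13, -7), (-7, 15, 5), (5, 15, -7), (-7, 13, 7)
river cycle of g (length 6): (7, 15, -5), (-5, 15, 7), (7, 13, -7), (-7, 15, 5), (5, 15, -7), (-7, 13, 7)
cycles coincide ⇒ equivalent

yes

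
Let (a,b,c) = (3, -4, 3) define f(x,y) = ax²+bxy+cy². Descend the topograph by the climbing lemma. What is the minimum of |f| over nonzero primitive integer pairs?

translate: b→2 (≡-4 mod 6), so (3,-4,3)→(3,2,2)
flip: (3,2,2)→(2,-2,3)
translate: b→2 (≡-2 mod 4), so (2,-2,3)→(2,2,3)
reduced (well bottom): (2,2,3) with a≤c, −a<b≤a
well minimum = a = 2

2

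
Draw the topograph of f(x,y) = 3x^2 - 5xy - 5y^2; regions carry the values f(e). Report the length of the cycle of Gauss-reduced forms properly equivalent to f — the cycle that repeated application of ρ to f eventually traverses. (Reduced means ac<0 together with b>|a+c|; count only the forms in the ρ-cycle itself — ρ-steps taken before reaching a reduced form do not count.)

D = 85, ⌊√D⌋ = 9
descent: ρ → (-5,5,3)  [lands on river]
river: ρ → (3,7,-3)
river: ρ → (-3,5,5)
river: ρ → (5,5,-3)
river: ρ → (-3,7,3)
river: ρ → (3,5,-5)
ρ-cycle length = 6 (tail of 1 descent step not counted)

6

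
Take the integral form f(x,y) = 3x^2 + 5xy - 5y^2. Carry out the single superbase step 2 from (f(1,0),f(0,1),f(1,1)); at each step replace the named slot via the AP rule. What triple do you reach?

start (3,-5,3) = (f(1,0),f(0,1),f(1,1))
replace slot 2: 2·(3+3) − (-5) = 17 → (3,17,3)

3,17,3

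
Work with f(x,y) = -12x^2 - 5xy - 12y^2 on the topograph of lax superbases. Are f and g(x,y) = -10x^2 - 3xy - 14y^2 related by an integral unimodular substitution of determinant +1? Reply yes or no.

D₁ = -551, D₂ = -551
f is negative-definite; reduce −f:
−f: reduced (well bottom): (12,5,12) with a≤c, −a<b≤a
flip sign back: reduced form of f is (-12,-5,-12)
g is negative-definite; reduce −g:
−g: reduced (well bottom): (10,3,14) with a≤c, −a<b≤a
flip sign back: reduced form of g is (-10,-3,-14)
reduced forms (-12, -5, -12) vs (-10, -3, -14) ⇒ inequivalent

no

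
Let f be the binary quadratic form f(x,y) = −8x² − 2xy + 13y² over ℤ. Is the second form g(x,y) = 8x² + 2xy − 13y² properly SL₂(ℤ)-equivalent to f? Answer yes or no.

D₁ = 420, D₂ = 420
river cycle of f (length 4): (-8, 14, 7), (7, 14, -8), (-8, 18, 3), (3, 18, -8)
river cycle of g (length 4): (8, 18, -3), (-3, 18, 8), (8, 14, -7), (-7, 14, 8)
cycles differ ⇒ inequivalent

no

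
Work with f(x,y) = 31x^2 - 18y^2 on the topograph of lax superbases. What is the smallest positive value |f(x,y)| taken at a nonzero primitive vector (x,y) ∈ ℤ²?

descent: ρ → (-18,36,13)  [lands on river]
river: ρ → (13,42,-9)
river: ρ → (-9,30,37)
river: ρ → (37,44,-2)
river: ρ → (-2,44,37)
river: ρ → (37,30,-9)
river: ρ → (-9,42,13)
river: ρ → (13,36,-18)
closes: descent 1, river 8
min |a| on river = 2

2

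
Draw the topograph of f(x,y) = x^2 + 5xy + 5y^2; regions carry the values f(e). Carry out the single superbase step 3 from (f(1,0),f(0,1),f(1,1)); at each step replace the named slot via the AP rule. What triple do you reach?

start (1,5,11) = (f(1,0),f(0,1),f(1,1))
replace slot 3: 2·(1+5) − 11 = 1 → (1,5,1)

1,5,1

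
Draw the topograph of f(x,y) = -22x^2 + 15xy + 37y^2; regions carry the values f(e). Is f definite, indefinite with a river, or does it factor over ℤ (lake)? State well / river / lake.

D = b²−4ac = 15² − 4·(-22)·37 = 3481
D = 59² is a perfect square ⇒ form factors over ℤ ⇒ lakes

lake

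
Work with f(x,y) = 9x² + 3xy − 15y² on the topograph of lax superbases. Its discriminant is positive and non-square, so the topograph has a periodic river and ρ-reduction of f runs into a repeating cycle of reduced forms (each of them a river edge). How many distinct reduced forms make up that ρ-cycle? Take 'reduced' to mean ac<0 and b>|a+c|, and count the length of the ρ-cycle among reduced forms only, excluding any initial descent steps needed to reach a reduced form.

D = 549, ⌊√D⌋ = 23
descent: ρ → (-15,-3,9)
descent: ρ → (9,21,-3)  [lands on river]
river: ρ → (-3,21,9)
river: ρ → (9,15,-9)
river: ρ → (-9,21,3)
river: ρ → (3,21,-9)
river: ρ → (-9,15,9)
ρ-cycle length = 6 (tail of 2 descent steps not counted)

6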